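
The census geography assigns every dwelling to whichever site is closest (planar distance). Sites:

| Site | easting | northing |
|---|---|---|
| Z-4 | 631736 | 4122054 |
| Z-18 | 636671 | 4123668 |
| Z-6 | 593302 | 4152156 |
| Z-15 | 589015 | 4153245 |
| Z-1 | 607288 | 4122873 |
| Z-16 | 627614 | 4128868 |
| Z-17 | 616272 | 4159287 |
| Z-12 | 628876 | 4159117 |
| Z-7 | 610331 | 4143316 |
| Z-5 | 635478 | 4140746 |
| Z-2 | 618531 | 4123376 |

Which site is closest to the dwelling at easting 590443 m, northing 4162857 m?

Squared distances to each site:
Z-4: 3369996658.000; Z-18: 3672805705.000; Z-6: 122685282.000; Z-15: 94429728.000; Z-1: 1882474281.000; Z-16: 2536935362.000; Z-17: 679882141.000; Z-12: 1491083089.000; Z-7: 777383225.000; Z-5: 2517047546.000; Z-2: 2347685105.000.
Minimum at Z-15.

Z-15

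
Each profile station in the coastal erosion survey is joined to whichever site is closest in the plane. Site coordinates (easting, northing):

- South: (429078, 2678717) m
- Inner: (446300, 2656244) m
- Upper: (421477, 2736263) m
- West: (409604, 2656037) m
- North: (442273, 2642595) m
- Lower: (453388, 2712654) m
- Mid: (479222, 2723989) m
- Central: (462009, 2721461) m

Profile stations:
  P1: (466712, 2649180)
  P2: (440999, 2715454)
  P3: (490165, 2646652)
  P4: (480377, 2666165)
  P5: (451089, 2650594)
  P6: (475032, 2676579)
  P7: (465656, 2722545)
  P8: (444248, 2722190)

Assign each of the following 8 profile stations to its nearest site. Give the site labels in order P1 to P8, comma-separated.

Inner, Lower, Inner, Inner, Inner, Inner, Central, Lower

P1 → Inner (d²=466549840.00)
P2 → Lower (d²=161327321.00)
P3 → Inner (d²=2016144689.00)
P4 → Inner (d²=1259668170.00)
P5 → Inner (d²=54857021.00)
P6 → Inner (d²=1239040049.00)
P7 → Central (d²=14475665.00)
P8 → Lower (d²=174474896.00)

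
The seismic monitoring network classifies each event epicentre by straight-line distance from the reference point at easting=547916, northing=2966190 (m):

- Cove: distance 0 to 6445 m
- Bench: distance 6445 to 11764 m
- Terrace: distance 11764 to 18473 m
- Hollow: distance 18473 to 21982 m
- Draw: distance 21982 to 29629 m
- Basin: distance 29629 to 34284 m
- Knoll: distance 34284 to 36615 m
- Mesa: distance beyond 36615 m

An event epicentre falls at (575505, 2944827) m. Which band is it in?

Distance = √((575505−547916)² + (2944827−2966190)²) = √(761152921.000 + 456377769.000) = 34893.132 m.
34284 ≤ 34893.132 < 36615 → Knoll.

Knoll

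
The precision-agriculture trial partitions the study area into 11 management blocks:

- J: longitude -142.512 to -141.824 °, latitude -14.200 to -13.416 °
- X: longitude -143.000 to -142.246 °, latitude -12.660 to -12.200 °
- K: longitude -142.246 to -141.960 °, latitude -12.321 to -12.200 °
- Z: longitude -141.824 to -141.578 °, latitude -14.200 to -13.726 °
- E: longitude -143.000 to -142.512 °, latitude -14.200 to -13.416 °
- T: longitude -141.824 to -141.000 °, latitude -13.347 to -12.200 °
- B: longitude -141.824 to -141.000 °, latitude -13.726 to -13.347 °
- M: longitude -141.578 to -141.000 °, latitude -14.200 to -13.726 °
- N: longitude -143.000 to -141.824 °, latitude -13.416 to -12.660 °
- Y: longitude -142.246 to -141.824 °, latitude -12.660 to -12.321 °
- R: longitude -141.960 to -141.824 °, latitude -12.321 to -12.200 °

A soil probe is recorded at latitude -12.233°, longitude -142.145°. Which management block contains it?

K

The point has longitude = -142.145 and latitude = -12.233.
Only K satisfies -142.246 ≤ longitude ≤ -141.960 and -12.321 ≤ latitude ≤ -12.200.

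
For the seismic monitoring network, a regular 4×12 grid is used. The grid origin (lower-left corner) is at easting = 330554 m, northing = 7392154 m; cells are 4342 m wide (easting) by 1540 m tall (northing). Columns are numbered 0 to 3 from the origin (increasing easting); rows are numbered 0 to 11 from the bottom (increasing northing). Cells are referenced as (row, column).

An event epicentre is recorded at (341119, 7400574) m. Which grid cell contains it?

(5, 2)

Column index: ⌊(341119 − 330554) / 4342⌋ = ⌊2.433⌋ = 2
Row offset from origin: ⌊(7400574 − 7392154) / 1540⌋ = ⌊5.468⌋ = 5 → row 5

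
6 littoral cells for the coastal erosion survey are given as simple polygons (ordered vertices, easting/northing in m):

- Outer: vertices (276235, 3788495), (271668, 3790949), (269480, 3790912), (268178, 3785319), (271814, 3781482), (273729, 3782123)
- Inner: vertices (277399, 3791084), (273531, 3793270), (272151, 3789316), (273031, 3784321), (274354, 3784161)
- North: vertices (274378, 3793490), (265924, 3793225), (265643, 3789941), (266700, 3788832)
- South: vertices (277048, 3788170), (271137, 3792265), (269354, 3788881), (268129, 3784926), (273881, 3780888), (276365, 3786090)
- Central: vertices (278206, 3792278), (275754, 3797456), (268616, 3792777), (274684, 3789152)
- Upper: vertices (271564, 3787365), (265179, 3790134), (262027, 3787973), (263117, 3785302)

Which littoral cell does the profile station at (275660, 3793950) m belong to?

Cast a ray rightward from (275660, 3793950). For each polygon, the edges (by vertex number in listed order) whose endpoints lie on opposite sides of northing = 3793950, where each meets that height, and whether that is right or left of the point:
Outer: no edge straddles that height → 0 crossings.
Inner: no edge straddles that height → 0 crossings.
North: no edge straddles that height → 0 crossings.
South: no edge straddles that height → 0 crossings.
Central: 1–2 at easting≈277414.2 (right), 2–3 at easting≈270405.5 (left) → 1 crossing.
Upper: no edge straddles that height → 0 crossings.
Only Central has an odd count, so the point is inside Central.

Central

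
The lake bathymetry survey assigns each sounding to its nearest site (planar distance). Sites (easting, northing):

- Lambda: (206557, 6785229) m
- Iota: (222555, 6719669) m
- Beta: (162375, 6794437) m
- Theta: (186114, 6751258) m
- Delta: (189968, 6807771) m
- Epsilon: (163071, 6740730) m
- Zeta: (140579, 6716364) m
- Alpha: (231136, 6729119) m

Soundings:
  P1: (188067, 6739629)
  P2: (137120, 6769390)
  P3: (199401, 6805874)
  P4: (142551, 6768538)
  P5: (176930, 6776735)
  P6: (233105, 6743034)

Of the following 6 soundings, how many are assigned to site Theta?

P1 → Theta
P2 → Beta
P3 → Delta
P4 → Beta
P5 → Beta
P6 → Alpha
1 of the 6 goes to Theta.

1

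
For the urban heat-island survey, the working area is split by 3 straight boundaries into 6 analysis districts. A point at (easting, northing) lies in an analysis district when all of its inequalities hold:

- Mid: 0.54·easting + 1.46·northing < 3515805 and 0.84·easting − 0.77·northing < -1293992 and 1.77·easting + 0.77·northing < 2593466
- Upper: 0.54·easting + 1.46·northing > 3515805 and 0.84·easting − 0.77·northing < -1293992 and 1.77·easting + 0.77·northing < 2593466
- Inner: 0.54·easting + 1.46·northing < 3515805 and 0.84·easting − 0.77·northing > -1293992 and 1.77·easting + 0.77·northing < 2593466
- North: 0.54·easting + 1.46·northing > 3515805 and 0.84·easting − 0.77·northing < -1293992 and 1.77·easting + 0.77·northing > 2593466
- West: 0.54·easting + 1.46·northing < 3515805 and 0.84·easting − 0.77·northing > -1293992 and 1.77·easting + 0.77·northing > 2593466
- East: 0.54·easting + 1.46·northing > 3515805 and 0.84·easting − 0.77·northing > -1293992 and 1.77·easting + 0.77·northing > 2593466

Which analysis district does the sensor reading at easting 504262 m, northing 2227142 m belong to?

0.54·504262 + 1.46·2227142 = 3523928.800, which is > 3515805
0.84·504262 − 0.77·2227142 = -1291319.260, which is > -1293992
1.77·504262 + 0.77·2227142 = 2607443.080, which is > 2593466
This sign pattern matches East.

East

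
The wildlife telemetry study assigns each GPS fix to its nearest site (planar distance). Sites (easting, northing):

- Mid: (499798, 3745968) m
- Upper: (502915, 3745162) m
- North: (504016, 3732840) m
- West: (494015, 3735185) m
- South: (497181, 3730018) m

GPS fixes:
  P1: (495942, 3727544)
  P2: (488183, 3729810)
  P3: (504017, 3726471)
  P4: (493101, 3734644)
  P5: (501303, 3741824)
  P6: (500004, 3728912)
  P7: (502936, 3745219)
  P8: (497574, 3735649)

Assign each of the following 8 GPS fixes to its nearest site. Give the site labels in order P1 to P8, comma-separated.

P1 → South (d²=7655797.00)
P2 → West (d²=62902849.00)
P3 → North (d²=40564162.00)
P4 → West (d²=1128077.00)
P5 → Upper (d²=13740788.00)
P6 → South (d²=9192565.00)
P7 → Upper (d²=3690.00)
P8 → West (d²=12881777.00)

South, West, North, West, Upper, South, Upper, West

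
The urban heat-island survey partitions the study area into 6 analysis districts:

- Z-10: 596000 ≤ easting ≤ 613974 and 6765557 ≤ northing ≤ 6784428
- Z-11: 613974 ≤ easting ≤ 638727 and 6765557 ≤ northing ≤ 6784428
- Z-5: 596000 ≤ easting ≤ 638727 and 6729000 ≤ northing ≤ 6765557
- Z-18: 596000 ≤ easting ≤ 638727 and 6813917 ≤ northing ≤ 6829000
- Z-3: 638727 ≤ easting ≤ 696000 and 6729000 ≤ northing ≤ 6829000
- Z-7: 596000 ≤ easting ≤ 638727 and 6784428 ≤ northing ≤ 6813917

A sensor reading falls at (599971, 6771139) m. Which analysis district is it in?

Z-10

The point has easting = 599971 and northing = 6771139.
Only Z-10 satisfies 596000 ≤ easting ≤ 613974 and 6765557 ≤ northing ≤ 6784428.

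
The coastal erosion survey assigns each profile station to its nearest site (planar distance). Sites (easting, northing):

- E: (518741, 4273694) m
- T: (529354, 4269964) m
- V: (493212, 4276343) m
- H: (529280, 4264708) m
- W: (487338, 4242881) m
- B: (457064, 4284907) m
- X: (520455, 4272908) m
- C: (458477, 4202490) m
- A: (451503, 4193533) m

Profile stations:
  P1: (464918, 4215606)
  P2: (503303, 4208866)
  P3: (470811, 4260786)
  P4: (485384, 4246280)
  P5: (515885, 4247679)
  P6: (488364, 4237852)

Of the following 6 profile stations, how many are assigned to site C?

1

P1 → C
P2 → W
P3 → W
P4 → W
P5 → H
P6 → W
1 of the 6 goes to C.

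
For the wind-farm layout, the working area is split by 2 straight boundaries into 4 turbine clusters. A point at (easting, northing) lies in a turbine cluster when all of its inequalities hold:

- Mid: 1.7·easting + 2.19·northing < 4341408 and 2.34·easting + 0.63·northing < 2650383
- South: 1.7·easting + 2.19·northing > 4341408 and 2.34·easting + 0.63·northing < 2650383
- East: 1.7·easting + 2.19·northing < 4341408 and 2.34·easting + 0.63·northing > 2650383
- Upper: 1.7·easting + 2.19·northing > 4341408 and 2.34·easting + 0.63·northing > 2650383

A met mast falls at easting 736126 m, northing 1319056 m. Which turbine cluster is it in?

1.7·736126 + 2.19·1319056 = 4140146.840, which is < 4341408
2.34·736126 + 0.63·1319056 = 2553540.120, which is < 2650383
This sign pattern matches Mid.

Mid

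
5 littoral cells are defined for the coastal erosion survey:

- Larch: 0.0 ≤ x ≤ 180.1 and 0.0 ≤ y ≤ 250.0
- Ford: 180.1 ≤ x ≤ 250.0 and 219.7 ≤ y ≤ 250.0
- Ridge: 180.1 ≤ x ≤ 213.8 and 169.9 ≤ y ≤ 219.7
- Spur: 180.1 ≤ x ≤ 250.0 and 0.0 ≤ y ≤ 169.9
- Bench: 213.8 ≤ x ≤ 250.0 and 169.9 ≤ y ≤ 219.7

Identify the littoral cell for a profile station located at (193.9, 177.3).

The point has x = 193.9 and y = 177.3.
Only Ridge satisfies 180.1 ≤ x ≤ 213.8 and 169.9 ≤ y ≤ 219.7.

Ridge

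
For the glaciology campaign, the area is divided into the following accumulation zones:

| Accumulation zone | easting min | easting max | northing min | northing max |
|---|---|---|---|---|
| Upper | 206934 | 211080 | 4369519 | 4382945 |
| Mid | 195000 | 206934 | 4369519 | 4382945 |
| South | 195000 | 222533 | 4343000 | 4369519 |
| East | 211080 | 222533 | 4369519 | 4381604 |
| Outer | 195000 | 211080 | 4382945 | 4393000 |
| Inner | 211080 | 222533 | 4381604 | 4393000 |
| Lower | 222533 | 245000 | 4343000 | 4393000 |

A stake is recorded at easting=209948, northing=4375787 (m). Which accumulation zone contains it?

The point has easting = 209948 and northing = 4375787.
Only Upper satisfies 206934 ≤ easting ≤ 211080 and 4369519 ≤ northing ≤ 4382945.

Upper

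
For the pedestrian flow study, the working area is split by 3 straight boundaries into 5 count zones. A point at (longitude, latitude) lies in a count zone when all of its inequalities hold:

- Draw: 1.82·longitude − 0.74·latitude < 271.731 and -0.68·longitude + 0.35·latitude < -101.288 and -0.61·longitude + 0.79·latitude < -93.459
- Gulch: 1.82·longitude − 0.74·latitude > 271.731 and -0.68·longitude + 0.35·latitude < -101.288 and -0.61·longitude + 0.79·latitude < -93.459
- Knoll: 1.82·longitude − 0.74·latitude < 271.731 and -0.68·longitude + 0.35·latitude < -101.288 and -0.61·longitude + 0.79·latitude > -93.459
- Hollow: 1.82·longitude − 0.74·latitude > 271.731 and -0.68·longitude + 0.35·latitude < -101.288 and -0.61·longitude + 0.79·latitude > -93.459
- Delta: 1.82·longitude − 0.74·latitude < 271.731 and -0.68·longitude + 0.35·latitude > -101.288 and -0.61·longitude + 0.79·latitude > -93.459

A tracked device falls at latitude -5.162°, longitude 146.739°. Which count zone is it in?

Draw

1.82·146.739 − 0.74·-5.162 = 270.885, which is < 271.731
-0.68·146.739 + 0.35·-5.162 = -101.589, which is < -101.288
-0.61·146.739 + 0.79·-5.162 = -93.589, which is < -93.459
This sign pattern matches Draw.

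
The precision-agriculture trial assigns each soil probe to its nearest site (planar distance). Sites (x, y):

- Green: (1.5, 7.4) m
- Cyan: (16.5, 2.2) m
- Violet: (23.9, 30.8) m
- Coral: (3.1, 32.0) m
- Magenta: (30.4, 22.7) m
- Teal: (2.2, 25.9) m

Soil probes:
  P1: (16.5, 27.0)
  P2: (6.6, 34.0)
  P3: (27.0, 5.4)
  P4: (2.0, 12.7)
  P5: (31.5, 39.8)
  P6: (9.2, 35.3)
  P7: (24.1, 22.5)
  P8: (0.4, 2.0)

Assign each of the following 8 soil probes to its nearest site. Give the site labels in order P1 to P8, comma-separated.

Violet, Coral, Cyan, Green, Violet, Coral, Magenta, Green

P1 → Violet (d²=69.20)
P2 → Coral (d²=16.25)
P3 → Cyan (d²=120.49)
P4 → Green (d²=28.34)
P5 → Violet (d²=138.76)
P6 → Coral (d²=48.10)
P7 → Magenta (d²=39.73)
P8 → Green (d²=30.37)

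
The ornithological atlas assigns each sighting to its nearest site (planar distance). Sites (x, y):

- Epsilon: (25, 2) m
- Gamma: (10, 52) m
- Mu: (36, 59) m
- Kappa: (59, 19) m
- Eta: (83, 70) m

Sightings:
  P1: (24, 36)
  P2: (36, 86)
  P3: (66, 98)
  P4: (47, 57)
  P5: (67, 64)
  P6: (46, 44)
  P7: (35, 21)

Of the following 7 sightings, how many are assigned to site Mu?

3

P1 → Gamma
P2 → Mu
P3 → Eta
P4 → Mu
P5 → Eta
P6 → Mu
P7 → Epsilon
3 of the 7 go to Mu.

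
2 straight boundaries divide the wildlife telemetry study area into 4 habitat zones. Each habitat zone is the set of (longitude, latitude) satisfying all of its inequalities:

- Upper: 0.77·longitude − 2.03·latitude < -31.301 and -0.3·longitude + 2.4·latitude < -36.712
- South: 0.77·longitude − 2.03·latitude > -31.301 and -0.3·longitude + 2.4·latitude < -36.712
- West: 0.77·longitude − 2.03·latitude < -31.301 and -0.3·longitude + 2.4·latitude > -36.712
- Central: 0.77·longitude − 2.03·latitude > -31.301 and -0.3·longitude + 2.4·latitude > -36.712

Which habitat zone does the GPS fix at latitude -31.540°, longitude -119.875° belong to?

0.77·-119.875 − 2.03·-31.540 = -28.278, which is > -31.301
-0.3·-119.875 + 2.4·-31.540 = -39.733, which is < -36.712
This sign pattern matches South.

South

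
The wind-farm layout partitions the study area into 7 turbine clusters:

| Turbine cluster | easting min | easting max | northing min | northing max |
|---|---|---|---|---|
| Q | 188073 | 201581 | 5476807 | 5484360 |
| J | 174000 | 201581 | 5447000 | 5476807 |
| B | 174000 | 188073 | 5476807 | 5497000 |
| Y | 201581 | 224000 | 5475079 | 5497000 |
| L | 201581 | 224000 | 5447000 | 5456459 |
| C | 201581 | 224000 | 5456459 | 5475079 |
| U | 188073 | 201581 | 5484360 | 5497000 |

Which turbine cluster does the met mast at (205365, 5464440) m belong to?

C

The point has easting = 205365 and northing = 5464440.
Only C satisfies 201581 ≤ easting ≤ 224000 and 5456459 ≤ northing ≤ 5475079.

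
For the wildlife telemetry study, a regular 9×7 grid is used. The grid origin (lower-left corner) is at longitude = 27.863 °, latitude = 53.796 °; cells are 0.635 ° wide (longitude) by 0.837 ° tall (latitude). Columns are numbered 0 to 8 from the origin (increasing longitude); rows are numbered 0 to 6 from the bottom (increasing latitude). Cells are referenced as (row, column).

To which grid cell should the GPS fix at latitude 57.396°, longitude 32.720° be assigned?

(4, 7)

Column index: ⌊(32.720 − 27.863) / 0.635⌋ = ⌊7.649⌋ = 7
Row offset from origin: ⌊(57.396 − 53.796) / 0.837⌋ = ⌊4.301⌋ = 4 → row 4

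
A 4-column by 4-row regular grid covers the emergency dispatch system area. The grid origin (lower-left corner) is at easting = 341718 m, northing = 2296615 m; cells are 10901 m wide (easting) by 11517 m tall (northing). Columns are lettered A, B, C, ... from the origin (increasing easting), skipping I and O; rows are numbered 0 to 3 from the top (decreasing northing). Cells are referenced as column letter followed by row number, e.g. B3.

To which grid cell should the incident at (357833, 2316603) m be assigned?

Column index: ⌊(357833 − 341718) / 10901⌋ = ⌊1.478⌋ = 1 → column B
Row offset from origin: ⌊(2316603 − 2296615) / 11517⌋ = ⌊1.736⌋ = 1 → row 2 (counted from top)

B2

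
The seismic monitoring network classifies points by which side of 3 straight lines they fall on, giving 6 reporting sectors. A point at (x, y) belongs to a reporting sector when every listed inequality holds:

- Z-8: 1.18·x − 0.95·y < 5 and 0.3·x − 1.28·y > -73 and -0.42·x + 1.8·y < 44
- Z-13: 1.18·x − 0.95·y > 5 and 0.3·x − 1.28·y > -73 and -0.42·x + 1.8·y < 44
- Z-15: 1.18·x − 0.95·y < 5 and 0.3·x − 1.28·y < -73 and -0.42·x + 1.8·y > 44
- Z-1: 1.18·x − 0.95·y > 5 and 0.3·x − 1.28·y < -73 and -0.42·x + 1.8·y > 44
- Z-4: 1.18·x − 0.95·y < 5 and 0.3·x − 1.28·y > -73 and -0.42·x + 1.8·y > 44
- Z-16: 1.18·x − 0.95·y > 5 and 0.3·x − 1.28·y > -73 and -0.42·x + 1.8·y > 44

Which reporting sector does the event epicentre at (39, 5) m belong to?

Z-13

1.18·39 − 0.95·5 = 41.270, which is > 5
0.3·39 − 1.28·5 = 5.300, which is > -73
-0.42·39 + 1.8·5 = -7.380, which is < 44
This sign pattern matches Z-13.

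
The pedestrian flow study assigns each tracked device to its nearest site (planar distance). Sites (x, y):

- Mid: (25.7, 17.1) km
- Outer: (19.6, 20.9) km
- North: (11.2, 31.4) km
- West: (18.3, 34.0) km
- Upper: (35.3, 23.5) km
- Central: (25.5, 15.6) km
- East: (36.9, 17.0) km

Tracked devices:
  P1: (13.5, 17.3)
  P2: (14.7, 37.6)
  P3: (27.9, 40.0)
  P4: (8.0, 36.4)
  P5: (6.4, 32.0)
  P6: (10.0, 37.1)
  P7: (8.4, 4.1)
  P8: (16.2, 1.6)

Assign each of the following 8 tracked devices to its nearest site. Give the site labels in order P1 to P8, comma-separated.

P1 → Outer (d²=50.17)
P2 → West (d²=25.92)
P3 → West (d²=128.16)
P4 → North (d²=35.24)
P5 → North (d²=23.40)
P6 → North (d²=33.93)
P7 → Outer (d²=407.68)
P8 → Central (d²=282.49)

Outer, West, West, North, North, North, Outer, Central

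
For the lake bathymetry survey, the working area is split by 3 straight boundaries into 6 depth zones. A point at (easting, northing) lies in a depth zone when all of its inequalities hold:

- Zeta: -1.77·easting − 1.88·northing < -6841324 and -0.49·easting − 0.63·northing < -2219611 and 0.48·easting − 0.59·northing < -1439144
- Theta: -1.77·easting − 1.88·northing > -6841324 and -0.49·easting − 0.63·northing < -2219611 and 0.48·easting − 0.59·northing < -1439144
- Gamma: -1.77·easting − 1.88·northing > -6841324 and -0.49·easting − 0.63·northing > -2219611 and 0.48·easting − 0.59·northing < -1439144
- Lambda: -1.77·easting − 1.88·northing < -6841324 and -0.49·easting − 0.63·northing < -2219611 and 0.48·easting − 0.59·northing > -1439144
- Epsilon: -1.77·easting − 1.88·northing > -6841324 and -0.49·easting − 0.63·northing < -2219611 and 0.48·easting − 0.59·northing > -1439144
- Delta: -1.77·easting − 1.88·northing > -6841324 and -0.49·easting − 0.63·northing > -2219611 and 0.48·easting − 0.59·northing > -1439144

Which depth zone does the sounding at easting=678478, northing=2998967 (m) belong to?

-1.77·678478 − 1.88·2998967 = -6838964.020, which is > -6841324
-0.49·678478 − 0.63·2998967 = -2221803.430, which is < -2219611
0.48·678478 − 0.59·2998967 = -1443721.090, which is < -1439144
This sign pattern matches Theta.

Theta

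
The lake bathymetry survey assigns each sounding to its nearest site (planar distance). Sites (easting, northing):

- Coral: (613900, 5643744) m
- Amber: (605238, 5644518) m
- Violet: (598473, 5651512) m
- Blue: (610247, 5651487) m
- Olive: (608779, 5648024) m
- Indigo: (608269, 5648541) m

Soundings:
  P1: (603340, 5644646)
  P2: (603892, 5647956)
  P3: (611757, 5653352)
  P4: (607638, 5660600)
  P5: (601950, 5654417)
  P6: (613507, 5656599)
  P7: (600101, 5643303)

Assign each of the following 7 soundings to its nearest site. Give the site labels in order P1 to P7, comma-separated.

P1 → Amber (d²=3618788.00)
P2 → Amber (d²=13631560.00)
P3 → Blue (d²=5758325.00)
P4 → Blue (d²=89853650.00)
P5 → Violet (d²=20528554.00)
P6 → Blue (d²=36760144.00)
P7 → Amber (d²=27864994.00)

Amber, Amber, Blue, Blue, Violet, Blue, Amber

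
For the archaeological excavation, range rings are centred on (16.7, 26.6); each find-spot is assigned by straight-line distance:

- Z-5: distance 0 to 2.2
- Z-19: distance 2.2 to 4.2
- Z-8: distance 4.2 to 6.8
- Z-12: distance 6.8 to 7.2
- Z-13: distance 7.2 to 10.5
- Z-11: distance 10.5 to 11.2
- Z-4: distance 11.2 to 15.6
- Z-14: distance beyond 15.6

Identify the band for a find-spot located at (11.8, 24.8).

Distance = √((11.8−16.7)² + (24.8−26.6)²) = √(24.010 + 3.240) = 5.220.
4.2 ≤ 5.220 < 6.8 → Z-8.

Z-8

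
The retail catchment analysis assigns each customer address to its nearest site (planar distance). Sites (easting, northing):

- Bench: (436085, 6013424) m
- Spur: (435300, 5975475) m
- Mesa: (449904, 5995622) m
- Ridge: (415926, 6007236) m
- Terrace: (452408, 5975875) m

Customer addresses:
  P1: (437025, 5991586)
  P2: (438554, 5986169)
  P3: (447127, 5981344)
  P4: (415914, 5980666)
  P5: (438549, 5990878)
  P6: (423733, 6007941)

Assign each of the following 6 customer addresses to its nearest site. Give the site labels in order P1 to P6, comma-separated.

Mesa, Spur, Terrace, Spur, Mesa, Ridge

P1 → Mesa (d²=182157937.00)
P2 → Spur (d²=124950152.00)
P3 → Terrace (d²=57798922.00)
P4 → Spur (d²=402763477.00)
P5 → Mesa (d²=151441561.00)
P6 → Ridge (d²=61446274.00)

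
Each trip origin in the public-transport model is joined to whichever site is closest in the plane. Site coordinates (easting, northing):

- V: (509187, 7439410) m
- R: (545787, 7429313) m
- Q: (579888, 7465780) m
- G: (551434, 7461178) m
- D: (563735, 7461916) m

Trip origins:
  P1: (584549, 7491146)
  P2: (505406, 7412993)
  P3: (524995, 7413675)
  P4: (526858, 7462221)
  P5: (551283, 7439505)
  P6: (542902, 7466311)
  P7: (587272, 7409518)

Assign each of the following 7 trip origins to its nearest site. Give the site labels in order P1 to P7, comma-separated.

P1 → Q (d²=665158877.00)
P2 → V (d²=712153850.00)
P3 → R (d²=676854308.00)
P4 → G (d²=605067625.00)
P5 → R (d²=134082880.00)
P6 → G (d²=99142713.00)
P7 → R (d²=2112847250.00)

Q, V, R, G, R, G, R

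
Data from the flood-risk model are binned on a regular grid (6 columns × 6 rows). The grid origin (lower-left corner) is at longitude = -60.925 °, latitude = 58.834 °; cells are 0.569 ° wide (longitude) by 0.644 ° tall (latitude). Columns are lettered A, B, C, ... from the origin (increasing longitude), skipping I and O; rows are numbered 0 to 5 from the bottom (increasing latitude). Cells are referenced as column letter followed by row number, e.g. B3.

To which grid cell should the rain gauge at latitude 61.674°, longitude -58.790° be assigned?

Column index: ⌊(-58.790 − -60.925) / 0.569⌋ = ⌊3.752⌋ = 3 → column D
Row offset from origin: ⌊(61.674 − 58.834) / 0.644⌋ = ⌊4.410⌋ = 4 → row 4

D4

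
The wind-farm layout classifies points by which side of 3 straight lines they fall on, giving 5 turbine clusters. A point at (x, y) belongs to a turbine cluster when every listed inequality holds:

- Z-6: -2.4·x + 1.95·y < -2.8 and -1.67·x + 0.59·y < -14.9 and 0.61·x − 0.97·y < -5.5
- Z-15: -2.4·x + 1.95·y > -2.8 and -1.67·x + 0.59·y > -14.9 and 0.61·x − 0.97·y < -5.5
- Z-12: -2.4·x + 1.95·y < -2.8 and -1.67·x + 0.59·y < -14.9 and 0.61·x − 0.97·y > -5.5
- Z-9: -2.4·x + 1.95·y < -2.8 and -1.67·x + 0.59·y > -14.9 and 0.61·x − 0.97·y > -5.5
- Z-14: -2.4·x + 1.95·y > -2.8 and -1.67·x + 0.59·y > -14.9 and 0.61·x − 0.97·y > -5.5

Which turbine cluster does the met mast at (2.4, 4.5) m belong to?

Z-14

-2.4·2.4 + 1.95·4.5 = 3.015, which is > -2.8
-1.67·2.4 + 0.59·4.5 = -1.353, which is > -14.9
0.61·2.4 − 0.97·4.5 = -2.901, which is > -5.5
This sign pattern matches Z-14.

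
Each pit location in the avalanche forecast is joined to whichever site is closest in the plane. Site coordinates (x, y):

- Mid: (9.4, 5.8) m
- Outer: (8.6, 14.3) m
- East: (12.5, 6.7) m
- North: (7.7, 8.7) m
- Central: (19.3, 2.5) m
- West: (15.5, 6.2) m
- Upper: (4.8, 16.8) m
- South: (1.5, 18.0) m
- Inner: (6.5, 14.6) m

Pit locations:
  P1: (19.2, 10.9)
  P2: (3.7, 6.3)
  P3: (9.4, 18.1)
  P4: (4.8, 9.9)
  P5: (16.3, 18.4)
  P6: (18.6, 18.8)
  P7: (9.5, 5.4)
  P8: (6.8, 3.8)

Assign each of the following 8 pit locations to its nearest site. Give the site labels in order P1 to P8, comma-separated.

West, North, Outer, North, Outer, Outer, Mid, Mid

P1 → West (d²=35.78)
P2 → North (d²=21.76)
P3 → Outer (d²=15.08)
P4 → North (d²=9.85)
P5 → Outer (d²=76.10)
P6 → Outer (d²=120.25)
P7 → Mid (d²=0.17)
P8 → Mid (d²=10.76)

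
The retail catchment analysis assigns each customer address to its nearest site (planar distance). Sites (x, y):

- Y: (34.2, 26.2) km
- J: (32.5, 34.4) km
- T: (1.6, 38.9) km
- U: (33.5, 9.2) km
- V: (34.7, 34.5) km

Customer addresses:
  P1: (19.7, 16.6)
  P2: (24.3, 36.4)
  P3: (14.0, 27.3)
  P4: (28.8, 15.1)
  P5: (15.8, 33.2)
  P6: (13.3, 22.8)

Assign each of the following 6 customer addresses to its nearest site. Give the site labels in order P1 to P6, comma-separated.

P1 → U (d²=245.20)
P2 → J (d²=71.24)
P3 → T (d²=288.32)
P4 → U (d²=56.90)
P5 → T (d²=234.13)
P6 → T (d²=396.10)

U, J, T, U, T, T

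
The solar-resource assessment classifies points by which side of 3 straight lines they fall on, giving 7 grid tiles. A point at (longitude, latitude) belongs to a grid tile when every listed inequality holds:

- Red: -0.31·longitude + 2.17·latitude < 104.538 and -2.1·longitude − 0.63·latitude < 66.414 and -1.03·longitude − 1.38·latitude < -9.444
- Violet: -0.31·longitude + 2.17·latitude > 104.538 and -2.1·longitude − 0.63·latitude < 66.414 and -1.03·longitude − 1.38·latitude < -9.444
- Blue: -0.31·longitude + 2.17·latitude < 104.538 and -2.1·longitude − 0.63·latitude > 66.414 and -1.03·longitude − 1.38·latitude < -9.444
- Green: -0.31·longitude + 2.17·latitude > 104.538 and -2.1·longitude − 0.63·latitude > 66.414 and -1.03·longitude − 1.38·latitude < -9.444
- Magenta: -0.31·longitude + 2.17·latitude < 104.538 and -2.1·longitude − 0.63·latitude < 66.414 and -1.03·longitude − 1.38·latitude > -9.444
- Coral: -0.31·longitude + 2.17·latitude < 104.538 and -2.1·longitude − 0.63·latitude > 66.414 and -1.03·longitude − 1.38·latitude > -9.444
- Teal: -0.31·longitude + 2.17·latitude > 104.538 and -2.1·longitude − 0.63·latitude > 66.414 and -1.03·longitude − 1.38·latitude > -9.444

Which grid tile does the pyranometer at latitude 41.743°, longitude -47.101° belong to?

Teal

-0.31·-47.101 + 2.17·41.743 = 105.184, which is > 104.538
-2.1·-47.101 − 0.63·41.743 = 72.614, which is > 66.414
-1.03·-47.101 − 1.38·41.743 = -9.091, which is > -9.444
This sign pattern matches Teal.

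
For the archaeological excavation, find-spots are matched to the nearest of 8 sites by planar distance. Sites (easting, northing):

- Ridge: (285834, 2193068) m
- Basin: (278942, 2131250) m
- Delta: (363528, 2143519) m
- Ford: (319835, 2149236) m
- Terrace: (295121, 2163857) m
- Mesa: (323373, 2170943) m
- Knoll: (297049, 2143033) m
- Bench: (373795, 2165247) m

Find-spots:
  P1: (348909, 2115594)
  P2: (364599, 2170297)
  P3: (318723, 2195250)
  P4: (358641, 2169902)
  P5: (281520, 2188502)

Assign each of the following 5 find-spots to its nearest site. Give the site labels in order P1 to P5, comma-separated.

Delta, Bench, Mesa, Bench, Ridge

P1 → Delta (d²=993520786.00)
P2 → Bench (d²=110068916.00)
P3 → Mesa (d²=612452749.00)
P4 → Bench (d²=251312741.00)
P5 → Ridge (d²=39458952.00)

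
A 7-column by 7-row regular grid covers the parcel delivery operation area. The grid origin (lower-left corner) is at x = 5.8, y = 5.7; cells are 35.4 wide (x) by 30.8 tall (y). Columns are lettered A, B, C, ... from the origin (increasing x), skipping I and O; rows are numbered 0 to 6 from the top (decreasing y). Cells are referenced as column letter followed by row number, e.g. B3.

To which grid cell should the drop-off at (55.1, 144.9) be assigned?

B2

Column index: ⌊(55.1 − 5.8) / 35.4⌋ = ⌊1.393⌋ = 1 → column B
Row offset from origin: ⌊(144.9 − 5.7) / 30.8⌋ = ⌊4.519⌋ = 4 → row 2 (counted from top)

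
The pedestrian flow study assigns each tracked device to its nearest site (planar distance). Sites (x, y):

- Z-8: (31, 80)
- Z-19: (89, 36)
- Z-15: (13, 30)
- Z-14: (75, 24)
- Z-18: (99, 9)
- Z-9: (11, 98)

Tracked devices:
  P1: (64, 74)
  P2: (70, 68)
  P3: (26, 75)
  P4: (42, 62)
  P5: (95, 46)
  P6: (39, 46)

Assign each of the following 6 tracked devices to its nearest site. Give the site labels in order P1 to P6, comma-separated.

Z-8, Z-19, Z-8, Z-8, Z-19, Z-15

P1 → Z-8 (d²=1125.00)
P2 → Z-19 (d²=1385.00)
P3 → Z-8 (d²=50.00)
P4 → Z-8 (d²=445.00)
P5 → Z-19 (d²=136.00)
P6 → Z-15 (d²=932.00)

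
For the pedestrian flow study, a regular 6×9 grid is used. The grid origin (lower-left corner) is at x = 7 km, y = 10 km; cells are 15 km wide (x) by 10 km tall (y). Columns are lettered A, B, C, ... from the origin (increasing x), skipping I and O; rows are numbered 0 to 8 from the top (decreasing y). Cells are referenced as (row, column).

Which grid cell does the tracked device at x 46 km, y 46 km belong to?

Column index: ⌊(46 − 7) / 15⌋ = ⌊2.600⌋ = 2 → column C
Row offset from origin: ⌊(46 − 10) / 10⌋ = ⌊3.600⌋ = 3 → row 5 (counted from top)

(5, C)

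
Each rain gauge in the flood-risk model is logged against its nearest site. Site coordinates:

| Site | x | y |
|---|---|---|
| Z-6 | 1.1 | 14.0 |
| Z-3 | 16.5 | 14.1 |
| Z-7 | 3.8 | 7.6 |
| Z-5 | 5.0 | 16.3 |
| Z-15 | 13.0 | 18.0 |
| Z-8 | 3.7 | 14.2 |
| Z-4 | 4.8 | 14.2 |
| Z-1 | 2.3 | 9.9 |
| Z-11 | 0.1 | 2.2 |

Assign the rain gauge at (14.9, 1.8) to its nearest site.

Squared distances to each site:
Z-6: 339.280; Z-3: 153.850; Z-7: 156.850; Z-5: 308.260; Z-15: 266.050; Z-8: 279.200; Z-4: 255.770; Z-1: 224.370; Z-11: 219.200.
Minimum at Z-3.

Z-3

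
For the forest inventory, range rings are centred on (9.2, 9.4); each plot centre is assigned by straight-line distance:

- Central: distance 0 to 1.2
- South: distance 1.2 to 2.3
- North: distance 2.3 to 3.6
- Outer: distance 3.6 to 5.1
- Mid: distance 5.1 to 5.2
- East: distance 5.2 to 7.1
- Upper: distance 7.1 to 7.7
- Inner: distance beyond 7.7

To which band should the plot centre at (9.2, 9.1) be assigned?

Central

Distance = √((9.2−9.2)² + (9.1−9.4)²) = √(0.000 + 0.090) = 0.300.
0 ≤ 0.300 < 1.2 → Central.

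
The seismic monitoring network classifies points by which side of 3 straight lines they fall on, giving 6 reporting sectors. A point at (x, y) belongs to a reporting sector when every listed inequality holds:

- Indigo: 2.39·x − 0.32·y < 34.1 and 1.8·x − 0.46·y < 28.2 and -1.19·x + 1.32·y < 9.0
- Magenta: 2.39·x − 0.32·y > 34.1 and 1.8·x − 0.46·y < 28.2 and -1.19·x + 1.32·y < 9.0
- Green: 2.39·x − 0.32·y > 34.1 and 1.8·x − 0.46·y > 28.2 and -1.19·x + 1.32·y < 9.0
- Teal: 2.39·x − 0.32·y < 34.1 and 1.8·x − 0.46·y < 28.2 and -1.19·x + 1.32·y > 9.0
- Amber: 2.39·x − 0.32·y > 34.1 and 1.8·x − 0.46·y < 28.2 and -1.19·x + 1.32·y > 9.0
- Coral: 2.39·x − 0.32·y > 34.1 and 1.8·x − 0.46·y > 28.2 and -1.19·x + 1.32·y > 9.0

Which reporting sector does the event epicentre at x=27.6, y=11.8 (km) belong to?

2.39·27.6 − 0.32·11.8 = 62.188, which is > 34.1
1.8·27.6 − 0.46·11.8 = 44.252, which is > 28.2
-1.19·27.6 + 1.32·11.8 = -17.268, which is < 9.0
This sign pattern matches Green.

Green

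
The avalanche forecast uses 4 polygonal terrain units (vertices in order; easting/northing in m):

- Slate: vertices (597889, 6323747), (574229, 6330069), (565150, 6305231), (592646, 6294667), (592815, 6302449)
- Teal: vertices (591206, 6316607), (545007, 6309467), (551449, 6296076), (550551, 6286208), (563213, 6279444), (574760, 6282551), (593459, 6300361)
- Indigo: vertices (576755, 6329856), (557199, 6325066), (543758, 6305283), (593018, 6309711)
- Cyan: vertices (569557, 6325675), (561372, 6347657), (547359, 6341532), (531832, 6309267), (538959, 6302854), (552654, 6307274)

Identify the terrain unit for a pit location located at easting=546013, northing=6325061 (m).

Cyan

Cast a ray rightward from (546013, 6325061). For each polygon, the edges (by vertex number in listed order) whose endpoints lie on opposite sides of northing = 6325061, where each meets that height, and whether that is right or left of the point:
Slate: 1–2 at easting≈592971.4 (right), 2–3 at easting≈572398.4 (right) → 2 crossings.
Teal: no edge straddles that height → 0 crossings.
Indigo: 2–3 at easting≈557195.6 (right), 4–1 at easting≈580626.0 (right) → 2 crossings.
Cyan: 3–4 at easting≈539432.6 (left), 6–1 at easting≈568993.0 (right) → 1 crossing.
Only Cyan has an odd count, so the point is inside Cyan.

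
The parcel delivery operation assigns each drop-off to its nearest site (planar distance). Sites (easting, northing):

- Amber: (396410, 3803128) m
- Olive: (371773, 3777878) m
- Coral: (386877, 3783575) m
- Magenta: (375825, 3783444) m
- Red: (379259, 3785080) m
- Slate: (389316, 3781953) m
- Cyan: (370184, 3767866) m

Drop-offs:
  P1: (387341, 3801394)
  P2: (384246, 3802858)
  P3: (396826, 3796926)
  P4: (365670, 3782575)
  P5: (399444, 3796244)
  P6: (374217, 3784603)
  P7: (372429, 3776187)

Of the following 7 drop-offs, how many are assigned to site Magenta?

P1 → Amber
P2 → Amber
P3 → Amber
P4 → Olive
P5 → Amber
P6 → Magenta
P7 → Olive
1 of the 7 goes to Magenta.

1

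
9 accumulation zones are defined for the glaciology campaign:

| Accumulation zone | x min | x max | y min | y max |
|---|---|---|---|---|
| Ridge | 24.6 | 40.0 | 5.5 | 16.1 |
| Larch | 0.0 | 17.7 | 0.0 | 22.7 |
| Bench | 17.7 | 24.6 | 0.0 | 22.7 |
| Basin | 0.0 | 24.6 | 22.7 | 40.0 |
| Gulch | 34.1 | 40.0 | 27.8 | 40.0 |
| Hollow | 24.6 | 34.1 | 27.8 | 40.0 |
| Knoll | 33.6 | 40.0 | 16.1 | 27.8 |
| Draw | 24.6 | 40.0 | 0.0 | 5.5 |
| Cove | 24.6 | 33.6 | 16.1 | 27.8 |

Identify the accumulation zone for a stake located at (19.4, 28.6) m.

The point has x = 19.4 and y = 28.6.
Only Basin satisfies 0.0 ≤ x ≤ 24.6 and 22.7 ≤ y ≤ 40.0.

Basin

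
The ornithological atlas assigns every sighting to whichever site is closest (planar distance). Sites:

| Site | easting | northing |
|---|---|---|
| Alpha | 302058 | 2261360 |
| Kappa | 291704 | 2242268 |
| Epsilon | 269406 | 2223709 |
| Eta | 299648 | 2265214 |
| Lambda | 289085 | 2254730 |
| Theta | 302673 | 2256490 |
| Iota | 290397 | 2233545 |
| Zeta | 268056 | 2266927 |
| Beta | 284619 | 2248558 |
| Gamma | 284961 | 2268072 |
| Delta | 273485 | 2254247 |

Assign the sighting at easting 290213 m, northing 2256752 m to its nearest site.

Lambda

Squared distances to each site:
Alpha: 161537689.000; Kappa: 212009337.000; Epsilon: 1524771098.000; Eta: 160624669.000; Lambda: 5360868.000; Theta: 155320244.000; Iota: 538598705.000; Zeta: 594463274.000; Beta: 98434472.000; Gamma: 155725904.000; Delta: 286101009.000.
Minimum at Lambda.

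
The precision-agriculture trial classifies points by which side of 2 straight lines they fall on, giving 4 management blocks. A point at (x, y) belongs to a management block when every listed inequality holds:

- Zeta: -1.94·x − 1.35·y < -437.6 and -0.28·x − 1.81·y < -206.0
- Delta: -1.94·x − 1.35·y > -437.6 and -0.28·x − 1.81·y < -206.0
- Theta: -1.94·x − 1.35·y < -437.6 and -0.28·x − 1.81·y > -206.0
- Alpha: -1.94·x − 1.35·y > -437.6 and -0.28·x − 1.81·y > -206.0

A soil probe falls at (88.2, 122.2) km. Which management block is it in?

Delta

-1.94·88.2 − 1.35·122.2 = -336.078, which is > -437.6
-0.28·88.2 − 1.81·122.2 = -245.878, which is < -206.0
This sign pattern matches Delta.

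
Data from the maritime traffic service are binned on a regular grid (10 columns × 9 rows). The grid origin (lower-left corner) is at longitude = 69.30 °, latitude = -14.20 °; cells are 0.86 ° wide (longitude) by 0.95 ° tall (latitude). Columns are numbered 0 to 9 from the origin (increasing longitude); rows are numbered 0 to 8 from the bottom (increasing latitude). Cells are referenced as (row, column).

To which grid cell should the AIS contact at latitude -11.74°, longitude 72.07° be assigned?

(2, 3)

Column index: ⌊(72.07 − 69.30) / 0.86⌋ = ⌊3.221⌋ = 3
Row offset from origin: ⌊(-11.74 − -14.20) / 0.95⌋ = ⌊2.589⌋ = 2 → row 2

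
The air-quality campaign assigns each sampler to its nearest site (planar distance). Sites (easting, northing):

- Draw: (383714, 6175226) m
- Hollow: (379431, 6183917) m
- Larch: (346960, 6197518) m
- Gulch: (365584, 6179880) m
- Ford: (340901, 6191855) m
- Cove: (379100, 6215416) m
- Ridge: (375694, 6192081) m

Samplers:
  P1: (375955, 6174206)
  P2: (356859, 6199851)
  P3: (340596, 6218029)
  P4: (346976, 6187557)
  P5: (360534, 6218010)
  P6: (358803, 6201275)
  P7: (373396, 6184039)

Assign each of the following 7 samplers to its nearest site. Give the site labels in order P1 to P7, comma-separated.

Draw, Larch, Larch, Ford, Cove, Larch, Hollow

P1 → Draw (d²=61242481.00)
P2 → Larch (d²=103433090.00)
P3 → Larch (d²=461201617.00)
P4 → Ford (d²=55378429.00)
P5 → Cove (d²=351425192.00)
P6 → Larch (d²=154371698.00)
P7 → Hollow (d²=36436109.00)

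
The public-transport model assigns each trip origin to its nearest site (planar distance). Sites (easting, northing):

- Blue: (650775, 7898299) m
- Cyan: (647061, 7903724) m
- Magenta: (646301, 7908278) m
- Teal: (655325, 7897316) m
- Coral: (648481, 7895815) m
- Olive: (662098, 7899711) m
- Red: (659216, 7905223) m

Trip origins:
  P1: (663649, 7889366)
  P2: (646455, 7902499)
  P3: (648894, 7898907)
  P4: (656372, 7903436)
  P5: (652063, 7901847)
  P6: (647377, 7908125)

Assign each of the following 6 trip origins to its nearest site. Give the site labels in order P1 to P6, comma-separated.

P1 → Olive (d²=109424626.00)
P2 → Cyan (d²=1867861.00)
P3 → Blue (d²=3907825.00)
P4 → Red (d²=11281705.00)
P5 → Blue (d²=14247248.00)
P6 → Magenta (d²=1181185.00)

Olive, Cyan, Blue, Red, Blue, Magenta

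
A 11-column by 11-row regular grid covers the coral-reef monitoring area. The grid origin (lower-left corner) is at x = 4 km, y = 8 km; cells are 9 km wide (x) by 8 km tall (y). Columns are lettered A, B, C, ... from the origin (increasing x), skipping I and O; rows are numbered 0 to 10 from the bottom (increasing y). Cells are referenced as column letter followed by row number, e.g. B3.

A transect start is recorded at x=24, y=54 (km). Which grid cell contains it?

C5

Column index: ⌊(24 − 4) / 9⌋ = ⌊2.222⌋ = 2 → column C
Row offset from origin: ⌊(54 − 8) / 8⌋ = ⌊5.750⌋ = 5 → row 5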